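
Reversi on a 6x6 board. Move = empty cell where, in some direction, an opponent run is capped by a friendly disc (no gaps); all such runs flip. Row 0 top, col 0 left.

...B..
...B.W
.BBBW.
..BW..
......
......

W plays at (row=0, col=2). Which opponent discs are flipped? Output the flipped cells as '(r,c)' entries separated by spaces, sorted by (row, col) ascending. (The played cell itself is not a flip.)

Answer: (1,3)

Derivation:
Dir NW: edge -> no flip
Dir N: edge -> no flip
Dir NE: edge -> no flip
Dir W: first cell '.' (not opp) -> no flip
Dir E: opp run (0,3), next='.' -> no flip
Dir SW: first cell '.' (not opp) -> no flip
Dir S: first cell '.' (not opp) -> no flip
Dir SE: opp run (1,3) capped by W -> flip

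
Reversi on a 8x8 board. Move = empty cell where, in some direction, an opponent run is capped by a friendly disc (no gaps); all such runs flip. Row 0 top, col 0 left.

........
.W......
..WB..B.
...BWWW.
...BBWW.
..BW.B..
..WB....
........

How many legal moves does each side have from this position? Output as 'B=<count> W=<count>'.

Answer: B=11 W=14

Derivation:
-- B to move --
(0,0): flips 2 -> legal
(0,1): no bracket -> illegal
(0,2): no bracket -> illegal
(1,0): no bracket -> illegal
(1,2): no bracket -> illegal
(1,3): no bracket -> illegal
(2,0): no bracket -> illegal
(2,1): flips 1 -> legal
(2,4): flips 1 -> legal
(2,5): flips 3 -> legal
(2,7): no bracket -> illegal
(3,1): no bracket -> illegal
(3,2): no bracket -> illegal
(3,7): flips 4 -> legal
(4,2): no bracket -> illegal
(4,7): flips 2 -> legal
(5,1): no bracket -> illegal
(5,4): flips 1 -> legal
(5,6): flips 4 -> legal
(5,7): no bracket -> illegal
(6,1): flips 1 -> legal
(6,4): no bracket -> illegal
(7,1): flips 2 -> legal
(7,2): flips 1 -> legal
(7,3): no bracket -> illegal
B mobility = 11
-- W to move --
(1,2): flips 1 -> legal
(1,3): flips 3 -> legal
(1,4): no bracket -> illegal
(1,5): no bracket -> illegal
(1,6): flips 1 -> legal
(1,7): flips 1 -> legal
(2,4): flips 1 -> legal
(2,5): no bracket -> illegal
(2,7): no bracket -> illegal
(3,2): flips 1 -> legal
(3,7): no bracket -> illegal
(4,1): no bracket -> illegal
(4,2): flips 3 -> legal
(5,1): flips 1 -> legal
(5,4): flips 1 -> legal
(5,6): no bracket -> illegal
(6,1): flips 2 -> legal
(6,4): flips 2 -> legal
(6,5): flips 1 -> legal
(6,6): flips 3 -> legal
(7,2): no bracket -> illegal
(7,3): flips 1 -> legal
(7,4): no bracket -> illegal
W mobility = 14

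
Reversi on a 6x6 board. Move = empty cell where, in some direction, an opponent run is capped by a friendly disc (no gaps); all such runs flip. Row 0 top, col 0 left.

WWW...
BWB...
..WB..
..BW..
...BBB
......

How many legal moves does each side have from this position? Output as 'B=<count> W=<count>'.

Answer: B=2 W=8

Derivation:
-- B to move --
(0,3): no bracket -> illegal
(1,3): no bracket -> illegal
(2,0): no bracket -> illegal
(2,1): flips 1 -> legal
(2,4): no bracket -> illegal
(3,1): no bracket -> illegal
(3,4): flips 1 -> legal
(4,2): no bracket -> illegal
B mobility = 2
-- W to move --
(0,3): no bracket -> illegal
(1,3): flips 2 -> legal
(1,4): no bracket -> illegal
(2,0): flips 1 -> legal
(2,1): no bracket -> illegal
(2,4): flips 1 -> legal
(3,1): flips 1 -> legal
(3,4): flips 2 -> legal
(3,5): no bracket -> illegal
(4,1): no bracket -> illegal
(4,2): flips 1 -> legal
(5,2): no bracket -> illegal
(5,3): flips 1 -> legal
(5,4): no bracket -> illegal
(5,5): flips 1 -> legal
W mobility = 8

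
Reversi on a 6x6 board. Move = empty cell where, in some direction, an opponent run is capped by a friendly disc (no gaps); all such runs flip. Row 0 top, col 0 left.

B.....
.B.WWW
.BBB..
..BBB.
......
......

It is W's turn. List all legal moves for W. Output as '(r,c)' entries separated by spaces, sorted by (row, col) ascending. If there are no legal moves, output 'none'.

Answer: (3,1) (4,1) (4,3)

Derivation:
(0,1): no bracket -> illegal
(0,2): no bracket -> illegal
(1,0): no bracket -> illegal
(1,2): no bracket -> illegal
(2,0): no bracket -> illegal
(2,4): no bracket -> illegal
(2,5): no bracket -> illegal
(3,0): no bracket -> illegal
(3,1): flips 1 -> legal
(3,5): no bracket -> illegal
(4,1): flips 2 -> legal
(4,2): no bracket -> illegal
(4,3): flips 2 -> legal
(4,4): no bracket -> illegal
(4,5): no bracket -> illegal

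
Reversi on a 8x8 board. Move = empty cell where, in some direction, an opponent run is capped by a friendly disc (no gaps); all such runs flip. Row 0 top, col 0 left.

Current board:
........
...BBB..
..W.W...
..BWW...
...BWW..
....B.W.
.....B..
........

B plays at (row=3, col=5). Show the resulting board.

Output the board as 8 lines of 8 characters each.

Answer: ........
...BBB..
..W.B...
..BBBB..
...BWW..
....B.W.
.....B..
........

Derivation:
Place B at (3,5); scan 8 dirs for brackets.
Dir NW: opp run (2,4) capped by B -> flip
Dir N: first cell '.' (not opp) -> no flip
Dir NE: first cell '.' (not opp) -> no flip
Dir W: opp run (3,4) (3,3) capped by B -> flip
Dir E: first cell '.' (not opp) -> no flip
Dir SW: opp run (4,4), next='.' -> no flip
Dir S: opp run (4,5), next='.' -> no flip
Dir SE: first cell '.' (not opp) -> no flip
All flips: (2,4) (3,3) (3,4)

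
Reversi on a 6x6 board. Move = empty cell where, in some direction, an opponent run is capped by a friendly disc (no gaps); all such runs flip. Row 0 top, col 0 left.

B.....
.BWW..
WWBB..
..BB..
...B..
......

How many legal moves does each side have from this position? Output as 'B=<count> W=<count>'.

-- B to move --
(0,1): flips 1 -> legal
(0,2): flips 1 -> legal
(0,3): flips 1 -> legal
(0,4): flips 1 -> legal
(1,0): flips 1 -> legal
(1,4): flips 2 -> legal
(2,4): no bracket -> illegal
(3,0): no bracket -> illegal
(3,1): flips 1 -> legal
B mobility = 7
-- W to move --
(0,1): flips 1 -> legal
(0,2): flips 1 -> legal
(1,0): flips 1 -> legal
(1,4): no bracket -> illegal
(2,4): flips 2 -> legal
(3,1): flips 1 -> legal
(3,4): flips 1 -> legal
(4,1): no bracket -> illegal
(4,2): flips 2 -> legal
(4,4): no bracket -> illegal
(5,2): no bracket -> illegal
(5,3): flips 3 -> legal
(5,4): flips 2 -> legal
W mobility = 9

Answer: B=7 W=9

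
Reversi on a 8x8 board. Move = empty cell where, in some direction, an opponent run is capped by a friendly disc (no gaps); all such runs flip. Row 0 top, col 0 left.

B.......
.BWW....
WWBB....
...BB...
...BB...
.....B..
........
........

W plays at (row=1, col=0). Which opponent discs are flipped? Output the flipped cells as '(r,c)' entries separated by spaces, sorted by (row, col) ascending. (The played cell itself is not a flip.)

Dir NW: edge -> no flip
Dir N: opp run (0,0), next=edge -> no flip
Dir NE: first cell '.' (not opp) -> no flip
Dir W: edge -> no flip
Dir E: opp run (1,1) capped by W -> flip
Dir SW: edge -> no flip
Dir S: first cell 'W' (not opp) -> no flip
Dir SE: first cell 'W' (not opp) -> no flip

Answer: (1,1)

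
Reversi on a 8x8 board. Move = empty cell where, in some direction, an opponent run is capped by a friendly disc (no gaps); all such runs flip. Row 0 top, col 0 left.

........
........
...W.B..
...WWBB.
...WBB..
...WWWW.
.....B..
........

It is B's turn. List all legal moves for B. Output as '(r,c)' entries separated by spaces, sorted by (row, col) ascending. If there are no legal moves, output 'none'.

(1,2): flips 2 -> legal
(1,3): no bracket -> illegal
(1,4): no bracket -> illegal
(2,2): flips 1 -> legal
(2,4): flips 1 -> legal
(3,2): flips 4 -> legal
(4,2): flips 1 -> legal
(4,6): no bracket -> illegal
(4,7): flips 1 -> legal
(5,2): flips 2 -> legal
(5,7): no bracket -> illegal
(6,2): flips 1 -> legal
(6,3): flips 1 -> legal
(6,4): flips 1 -> legal
(6,6): flips 1 -> legal
(6,7): flips 1 -> legal

Answer: (1,2) (2,2) (2,4) (3,2) (4,2) (4,7) (5,2) (6,2) (6,3) (6,4) (6,6) (6,7)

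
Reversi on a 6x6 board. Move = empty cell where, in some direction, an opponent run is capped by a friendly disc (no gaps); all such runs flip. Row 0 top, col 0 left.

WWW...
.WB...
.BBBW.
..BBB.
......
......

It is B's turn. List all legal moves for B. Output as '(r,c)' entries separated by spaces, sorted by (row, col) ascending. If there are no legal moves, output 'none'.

(0,3): no bracket -> illegal
(1,0): flips 1 -> legal
(1,3): no bracket -> illegal
(1,4): flips 1 -> legal
(1,5): flips 1 -> legal
(2,0): no bracket -> illegal
(2,5): flips 1 -> legal
(3,5): no bracket -> illegal

Answer: (1,0) (1,4) (1,5) (2,5)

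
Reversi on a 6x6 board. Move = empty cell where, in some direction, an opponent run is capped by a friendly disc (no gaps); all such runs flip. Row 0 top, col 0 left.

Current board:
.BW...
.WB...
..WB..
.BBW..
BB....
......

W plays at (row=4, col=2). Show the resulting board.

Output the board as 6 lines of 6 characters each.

Place W at (4,2); scan 8 dirs for brackets.
Dir NW: opp run (3,1), next='.' -> no flip
Dir N: opp run (3,2) capped by W -> flip
Dir NE: first cell 'W' (not opp) -> no flip
Dir W: opp run (4,1) (4,0), next=edge -> no flip
Dir E: first cell '.' (not opp) -> no flip
Dir SW: first cell '.' (not opp) -> no flip
Dir S: first cell '.' (not opp) -> no flip
Dir SE: first cell '.' (not opp) -> no flip
All flips: (3,2)

Answer: .BW...
.WB...
..WB..
.BWW..
BBW...
......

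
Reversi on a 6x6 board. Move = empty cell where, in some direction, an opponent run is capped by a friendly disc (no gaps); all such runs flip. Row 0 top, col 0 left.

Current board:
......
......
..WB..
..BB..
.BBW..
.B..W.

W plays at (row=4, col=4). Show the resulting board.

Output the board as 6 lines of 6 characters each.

Place W at (4,4); scan 8 dirs for brackets.
Dir NW: opp run (3,3) capped by W -> flip
Dir N: first cell '.' (not opp) -> no flip
Dir NE: first cell '.' (not opp) -> no flip
Dir W: first cell 'W' (not opp) -> no flip
Dir E: first cell '.' (not opp) -> no flip
Dir SW: first cell '.' (not opp) -> no flip
Dir S: first cell 'W' (not opp) -> no flip
Dir SE: first cell '.' (not opp) -> no flip
All flips: (3,3)

Answer: ......
......
..WB..
..BW..
.BBWW.
.B..W.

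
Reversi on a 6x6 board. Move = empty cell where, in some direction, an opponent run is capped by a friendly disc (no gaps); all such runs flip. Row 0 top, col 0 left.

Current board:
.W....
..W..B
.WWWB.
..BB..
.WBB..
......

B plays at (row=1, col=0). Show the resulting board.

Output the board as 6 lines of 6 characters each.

Answer: .W....
B.W..B
.BWWB.
..BB..
.WBB..
......

Derivation:
Place B at (1,0); scan 8 dirs for brackets.
Dir NW: edge -> no flip
Dir N: first cell '.' (not opp) -> no flip
Dir NE: opp run (0,1), next=edge -> no flip
Dir W: edge -> no flip
Dir E: first cell '.' (not opp) -> no flip
Dir SW: edge -> no flip
Dir S: first cell '.' (not opp) -> no flip
Dir SE: opp run (2,1) capped by B -> flip
All flips: (2,1)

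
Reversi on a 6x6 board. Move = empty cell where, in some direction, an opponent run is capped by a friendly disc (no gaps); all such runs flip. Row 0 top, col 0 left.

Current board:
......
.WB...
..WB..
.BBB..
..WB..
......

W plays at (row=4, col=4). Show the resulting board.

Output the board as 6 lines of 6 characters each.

Answer: ......
.WB...
..WB..
.BBW..
..WWW.
......

Derivation:
Place W at (4,4); scan 8 dirs for brackets.
Dir NW: opp run (3,3) capped by W -> flip
Dir N: first cell '.' (not opp) -> no flip
Dir NE: first cell '.' (not opp) -> no flip
Dir W: opp run (4,3) capped by W -> flip
Dir E: first cell '.' (not opp) -> no flip
Dir SW: first cell '.' (not opp) -> no flip
Dir S: first cell '.' (not opp) -> no flip
Dir SE: first cell '.' (not opp) -> no flip
All flips: (3,3) (4,3)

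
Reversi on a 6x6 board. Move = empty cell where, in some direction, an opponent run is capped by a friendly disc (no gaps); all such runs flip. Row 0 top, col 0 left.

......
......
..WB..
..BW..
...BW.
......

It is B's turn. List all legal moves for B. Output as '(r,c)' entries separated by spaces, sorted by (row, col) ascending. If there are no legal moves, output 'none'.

Answer: (1,2) (2,1) (3,4) (4,5)

Derivation:
(1,1): no bracket -> illegal
(1,2): flips 1 -> legal
(1,3): no bracket -> illegal
(2,1): flips 1 -> legal
(2,4): no bracket -> illegal
(3,1): no bracket -> illegal
(3,4): flips 1 -> legal
(3,5): no bracket -> illegal
(4,2): no bracket -> illegal
(4,5): flips 1 -> legal
(5,3): no bracket -> illegal
(5,4): no bracket -> illegal
(5,5): no bracket -> illegal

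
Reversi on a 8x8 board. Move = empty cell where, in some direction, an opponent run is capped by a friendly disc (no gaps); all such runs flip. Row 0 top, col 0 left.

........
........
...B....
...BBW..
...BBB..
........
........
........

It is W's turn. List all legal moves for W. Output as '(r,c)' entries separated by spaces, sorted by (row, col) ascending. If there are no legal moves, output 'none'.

(1,2): no bracket -> illegal
(1,3): no bracket -> illegal
(1,4): no bracket -> illegal
(2,2): no bracket -> illegal
(2,4): no bracket -> illegal
(2,5): no bracket -> illegal
(3,2): flips 2 -> legal
(3,6): no bracket -> illegal
(4,2): no bracket -> illegal
(4,6): no bracket -> illegal
(5,2): no bracket -> illegal
(5,3): flips 1 -> legal
(5,4): no bracket -> illegal
(5,5): flips 1 -> legal
(5,6): no bracket -> illegal

Answer: (3,2) (5,3) (5,5)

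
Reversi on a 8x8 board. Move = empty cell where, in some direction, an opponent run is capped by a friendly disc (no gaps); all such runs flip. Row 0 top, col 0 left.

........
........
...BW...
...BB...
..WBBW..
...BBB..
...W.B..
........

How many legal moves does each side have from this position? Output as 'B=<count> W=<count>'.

Answer: B=12 W=5

Derivation:
-- B to move --
(1,3): no bracket -> illegal
(1,4): flips 1 -> legal
(1,5): flips 1 -> legal
(2,5): flips 1 -> legal
(3,1): flips 1 -> legal
(3,2): no bracket -> illegal
(3,5): flips 1 -> legal
(3,6): flips 1 -> legal
(4,1): flips 1 -> legal
(4,6): flips 1 -> legal
(5,1): flips 1 -> legal
(5,2): no bracket -> illegal
(5,6): flips 1 -> legal
(6,2): no bracket -> illegal
(6,4): no bracket -> illegal
(7,2): flips 1 -> legal
(7,3): flips 1 -> legal
(7,4): no bracket -> illegal
B mobility = 12
-- W to move --
(1,2): flips 2 -> legal
(1,3): flips 4 -> legal
(1,4): no bracket -> illegal
(2,2): flips 1 -> legal
(2,5): no bracket -> illegal
(3,2): no bracket -> illegal
(3,5): no bracket -> illegal
(4,6): no bracket -> illegal
(5,2): no bracket -> illegal
(5,6): no bracket -> illegal
(6,2): no bracket -> illegal
(6,4): flips 4 -> legal
(6,6): no bracket -> illegal
(7,4): no bracket -> illegal
(7,5): flips 2 -> legal
(7,6): no bracket -> illegal
W mobility = 5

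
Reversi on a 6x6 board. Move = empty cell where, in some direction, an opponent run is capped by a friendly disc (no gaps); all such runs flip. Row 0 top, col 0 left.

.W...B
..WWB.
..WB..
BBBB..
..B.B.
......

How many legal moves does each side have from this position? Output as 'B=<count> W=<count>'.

Answer: B=5 W=7

Derivation:
-- B to move --
(0,0): no bracket -> illegal
(0,2): flips 2 -> legal
(0,3): flips 1 -> legal
(0,4): flips 2 -> legal
(1,0): no bracket -> illegal
(1,1): flips 3 -> legal
(2,1): flips 1 -> legal
(2,4): no bracket -> illegal
B mobility = 5
-- W to move --
(0,3): no bracket -> illegal
(0,4): no bracket -> illegal
(1,5): flips 1 -> legal
(2,0): no bracket -> illegal
(2,1): no bracket -> illegal
(2,4): flips 1 -> legal
(2,5): no bracket -> illegal
(3,4): flips 1 -> legal
(3,5): no bracket -> illegal
(4,0): flips 1 -> legal
(4,1): no bracket -> illegal
(4,3): flips 2 -> legal
(4,5): no bracket -> illegal
(5,1): no bracket -> illegal
(5,2): flips 2 -> legal
(5,3): no bracket -> illegal
(5,4): no bracket -> illegal
(5,5): flips 2 -> legal
W mobility = 7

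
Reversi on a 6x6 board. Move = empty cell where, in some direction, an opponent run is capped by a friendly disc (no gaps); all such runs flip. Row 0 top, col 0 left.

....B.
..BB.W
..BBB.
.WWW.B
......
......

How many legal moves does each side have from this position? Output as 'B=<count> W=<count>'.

Answer: B=5 W=4

Derivation:
-- B to move --
(0,5): no bracket -> illegal
(1,4): no bracket -> illegal
(2,0): no bracket -> illegal
(2,1): no bracket -> illegal
(2,5): no bracket -> illegal
(3,0): no bracket -> illegal
(3,4): no bracket -> illegal
(4,0): flips 1 -> legal
(4,1): flips 1 -> legal
(4,2): flips 2 -> legal
(4,3): flips 1 -> legal
(4,4): flips 1 -> legal
B mobility = 5
-- W to move --
(0,1): no bracket -> illegal
(0,2): flips 2 -> legal
(0,3): flips 2 -> legal
(0,5): no bracket -> illegal
(1,1): flips 1 -> legal
(1,4): flips 1 -> legal
(2,1): no bracket -> illegal
(2,5): no bracket -> illegal
(3,4): no bracket -> illegal
(4,4): no bracket -> illegal
(4,5): no bracket -> illegal
W mobility = 4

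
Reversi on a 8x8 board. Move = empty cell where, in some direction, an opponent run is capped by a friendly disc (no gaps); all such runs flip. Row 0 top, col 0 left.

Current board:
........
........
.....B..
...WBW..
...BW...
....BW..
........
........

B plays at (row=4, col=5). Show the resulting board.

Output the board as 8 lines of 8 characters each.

Answer: ........
........
.....B..
...WBB..
...BBB..
....BW..
........
........

Derivation:
Place B at (4,5); scan 8 dirs for brackets.
Dir NW: first cell 'B' (not opp) -> no flip
Dir N: opp run (3,5) capped by B -> flip
Dir NE: first cell '.' (not opp) -> no flip
Dir W: opp run (4,4) capped by B -> flip
Dir E: first cell '.' (not opp) -> no flip
Dir SW: first cell 'B' (not opp) -> no flip
Dir S: opp run (5,5), next='.' -> no flip
Dir SE: first cell '.' (not opp) -> no flip
All flips: (3,5) (4,4)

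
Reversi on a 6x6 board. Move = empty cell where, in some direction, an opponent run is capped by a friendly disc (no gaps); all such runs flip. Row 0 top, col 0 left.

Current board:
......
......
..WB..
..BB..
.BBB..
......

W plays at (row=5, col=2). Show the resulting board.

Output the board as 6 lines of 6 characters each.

Answer: ......
......
..WB..
..WB..
.BWB..
..W...

Derivation:
Place W at (5,2); scan 8 dirs for brackets.
Dir NW: opp run (4,1), next='.' -> no flip
Dir N: opp run (4,2) (3,2) capped by W -> flip
Dir NE: opp run (4,3), next='.' -> no flip
Dir W: first cell '.' (not opp) -> no flip
Dir E: first cell '.' (not opp) -> no flip
Dir SW: edge -> no flip
Dir S: edge -> no flip
Dir SE: edge -> no flip
All flips: (3,2) (4,2)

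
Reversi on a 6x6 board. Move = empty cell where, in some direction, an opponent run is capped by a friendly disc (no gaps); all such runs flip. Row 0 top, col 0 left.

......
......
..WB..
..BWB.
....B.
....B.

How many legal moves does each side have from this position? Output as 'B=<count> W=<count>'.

Answer: B=4 W=6

Derivation:
-- B to move --
(1,1): flips 2 -> legal
(1,2): flips 1 -> legal
(1,3): no bracket -> illegal
(2,1): flips 1 -> legal
(2,4): no bracket -> illegal
(3,1): no bracket -> illegal
(4,2): no bracket -> illegal
(4,3): flips 1 -> legal
B mobility = 4
-- W to move --
(1,2): no bracket -> illegal
(1,3): flips 1 -> legal
(1,4): no bracket -> illegal
(2,1): no bracket -> illegal
(2,4): flips 1 -> legal
(2,5): no bracket -> illegal
(3,1): flips 1 -> legal
(3,5): flips 1 -> legal
(4,1): no bracket -> illegal
(4,2): flips 1 -> legal
(4,3): no bracket -> illegal
(4,5): no bracket -> illegal
(5,3): no bracket -> illegal
(5,5): flips 1 -> legal
W mobility = 6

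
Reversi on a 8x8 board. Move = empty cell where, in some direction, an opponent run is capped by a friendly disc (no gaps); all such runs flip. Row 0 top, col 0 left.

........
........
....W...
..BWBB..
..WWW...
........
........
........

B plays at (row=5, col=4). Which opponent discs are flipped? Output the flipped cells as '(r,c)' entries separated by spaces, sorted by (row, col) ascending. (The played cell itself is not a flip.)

Dir NW: opp run (4,3) capped by B -> flip
Dir N: opp run (4,4) capped by B -> flip
Dir NE: first cell '.' (not opp) -> no flip
Dir W: first cell '.' (not opp) -> no flip
Dir E: first cell '.' (not opp) -> no flip
Dir SW: first cell '.' (not opp) -> no flip
Dir S: first cell '.' (not opp) -> no flip
Dir SE: first cell '.' (not opp) -> no flip

Answer: (4,3) (4,4)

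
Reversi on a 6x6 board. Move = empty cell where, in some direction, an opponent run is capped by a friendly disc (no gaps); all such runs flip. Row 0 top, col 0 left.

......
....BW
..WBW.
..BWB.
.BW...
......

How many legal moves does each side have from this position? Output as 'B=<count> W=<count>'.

Answer: B=5 W=6

Derivation:
-- B to move --
(0,4): no bracket -> illegal
(0,5): no bracket -> illegal
(1,1): no bracket -> illegal
(1,2): flips 1 -> legal
(1,3): no bracket -> illegal
(2,1): flips 1 -> legal
(2,5): flips 1 -> legal
(3,1): no bracket -> illegal
(3,5): no bracket -> illegal
(4,3): flips 2 -> legal
(4,4): no bracket -> illegal
(5,1): no bracket -> illegal
(5,2): flips 1 -> legal
(5,3): no bracket -> illegal
B mobility = 5
-- W to move --
(0,3): no bracket -> illegal
(0,4): flips 1 -> legal
(0,5): no bracket -> illegal
(1,2): no bracket -> illegal
(1,3): flips 2 -> legal
(2,1): no bracket -> illegal
(2,5): no bracket -> illegal
(3,0): no bracket -> illegal
(3,1): flips 1 -> legal
(3,5): flips 1 -> legal
(4,0): flips 1 -> legal
(4,3): no bracket -> illegal
(4,4): flips 1 -> legal
(4,5): no bracket -> illegal
(5,0): no bracket -> illegal
(5,1): no bracket -> illegal
(5,2): no bracket -> illegal
W mobility = 6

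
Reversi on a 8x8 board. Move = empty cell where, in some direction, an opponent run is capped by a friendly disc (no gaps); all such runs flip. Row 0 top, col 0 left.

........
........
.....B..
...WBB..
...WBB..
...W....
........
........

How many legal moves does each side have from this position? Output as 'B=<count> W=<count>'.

Answer: B=5 W=5

Derivation:
-- B to move --
(2,2): flips 1 -> legal
(2,3): no bracket -> illegal
(2,4): no bracket -> illegal
(3,2): flips 1 -> legal
(4,2): flips 1 -> legal
(5,2): flips 1 -> legal
(5,4): no bracket -> illegal
(6,2): flips 1 -> legal
(6,3): no bracket -> illegal
(6,4): no bracket -> illegal
B mobility = 5
-- W to move --
(1,4): no bracket -> illegal
(1,5): no bracket -> illegal
(1,6): flips 2 -> legal
(2,3): no bracket -> illegal
(2,4): no bracket -> illegal
(2,6): flips 2 -> legal
(3,6): flips 2 -> legal
(4,6): flips 2 -> legal
(5,4): no bracket -> illegal
(5,5): flips 1 -> legal
(5,6): no bracket -> illegal
W mobility = 5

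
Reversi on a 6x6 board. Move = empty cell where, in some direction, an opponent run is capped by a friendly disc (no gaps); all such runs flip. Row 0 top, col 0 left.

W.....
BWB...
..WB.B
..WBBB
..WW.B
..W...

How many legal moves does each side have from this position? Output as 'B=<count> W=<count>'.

-- B to move --
(0,1): no bracket -> illegal
(0,2): no bracket -> illegal
(1,3): no bracket -> illegal
(2,0): no bracket -> illegal
(2,1): flips 1 -> legal
(3,1): flips 1 -> legal
(4,1): flips 1 -> legal
(4,4): no bracket -> illegal
(5,1): flips 1 -> legal
(5,3): flips 1 -> legal
(5,4): no bracket -> illegal
B mobility = 5
-- W to move --
(0,1): no bracket -> illegal
(0,2): flips 1 -> legal
(0,3): no bracket -> illegal
(1,3): flips 3 -> legal
(1,4): flips 1 -> legal
(1,5): no bracket -> illegal
(2,0): flips 1 -> legal
(2,1): no bracket -> illegal
(2,4): flips 2 -> legal
(4,4): flips 1 -> legal
(5,4): no bracket -> illegal
(5,5): no bracket -> illegal
W mobility = 6

Answer: B=5 W=6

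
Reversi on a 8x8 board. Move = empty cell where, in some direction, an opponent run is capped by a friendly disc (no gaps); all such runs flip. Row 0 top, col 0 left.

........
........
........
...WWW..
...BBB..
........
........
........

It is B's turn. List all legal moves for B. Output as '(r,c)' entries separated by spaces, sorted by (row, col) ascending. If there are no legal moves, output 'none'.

Answer: (2,2) (2,3) (2,4) (2,5) (2,6)

Derivation:
(2,2): flips 1 -> legal
(2,3): flips 2 -> legal
(2,4): flips 1 -> legal
(2,5): flips 2 -> legal
(2,6): flips 1 -> legal
(3,2): no bracket -> illegal
(3,6): no bracket -> illegal
(4,2): no bracket -> illegal
(4,6): no bracket -> illegal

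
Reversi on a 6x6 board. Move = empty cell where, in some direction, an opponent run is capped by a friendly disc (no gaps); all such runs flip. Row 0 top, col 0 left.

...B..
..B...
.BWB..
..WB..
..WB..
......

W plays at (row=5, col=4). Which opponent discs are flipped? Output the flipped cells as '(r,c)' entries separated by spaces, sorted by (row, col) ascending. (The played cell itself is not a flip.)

Dir NW: opp run (4,3) capped by W -> flip
Dir N: first cell '.' (not opp) -> no flip
Dir NE: first cell '.' (not opp) -> no flip
Dir W: first cell '.' (not opp) -> no flip
Dir E: first cell '.' (not opp) -> no flip
Dir SW: edge -> no flip
Dir S: edge -> no flip
Dir SE: edge -> no flip

Answer: (4,3)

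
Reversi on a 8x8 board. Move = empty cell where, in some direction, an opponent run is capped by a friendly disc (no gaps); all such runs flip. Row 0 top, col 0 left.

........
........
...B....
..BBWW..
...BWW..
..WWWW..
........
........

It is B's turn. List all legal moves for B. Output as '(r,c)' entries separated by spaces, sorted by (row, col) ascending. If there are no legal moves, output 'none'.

Answer: (2,5) (3,6) (4,6) (5,6) (6,1) (6,3) (6,5) (6,6)

Derivation:
(2,4): no bracket -> illegal
(2,5): flips 1 -> legal
(2,6): no bracket -> illegal
(3,6): flips 2 -> legal
(4,1): no bracket -> illegal
(4,2): no bracket -> illegal
(4,6): flips 2 -> legal
(5,1): no bracket -> illegal
(5,6): flips 2 -> legal
(6,1): flips 1 -> legal
(6,2): no bracket -> illegal
(6,3): flips 1 -> legal
(6,4): no bracket -> illegal
(6,5): flips 1 -> legal
(6,6): flips 2 -> legal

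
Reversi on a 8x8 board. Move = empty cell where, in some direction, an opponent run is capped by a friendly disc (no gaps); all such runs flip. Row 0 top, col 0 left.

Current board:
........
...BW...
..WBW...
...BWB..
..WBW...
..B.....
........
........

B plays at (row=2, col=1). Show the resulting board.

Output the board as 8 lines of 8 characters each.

Answer: ........
...BW...
.BBBW...
...BWB..
..WBW...
..B.....
........
........

Derivation:
Place B at (2,1); scan 8 dirs for brackets.
Dir NW: first cell '.' (not opp) -> no flip
Dir N: first cell '.' (not opp) -> no flip
Dir NE: first cell '.' (not opp) -> no flip
Dir W: first cell '.' (not opp) -> no flip
Dir E: opp run (2,2) capped by B -> flip
Dir SW: first cell '.' (not opp) -> no flip
Dir S: first cell '.' (not opp) -> no flip
Dir SE: first cell '.' (not opp) -> no flip
All flips: (2,2)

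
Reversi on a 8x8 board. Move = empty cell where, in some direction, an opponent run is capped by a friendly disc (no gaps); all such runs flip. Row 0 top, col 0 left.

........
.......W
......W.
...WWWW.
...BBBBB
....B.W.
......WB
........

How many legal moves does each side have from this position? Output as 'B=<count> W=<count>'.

-- B to move --
(0,6): no bracket -> illegal
(0,7): no bracket -> illegal
(1,5): no bracket -> illegal
(1,6): flips 2 -> legal
(2,2): flips 1 -> legal
(2,3): flips 2 -> legal
(2,4): flips 2 -> legal
(2,5): flips 3 -> legal
(2,7): flips 1 -> legal
(3,2): no bracket -> illegal
(3,7): no bracket -> illegal
(4,2): no bracket -> illegal
(5,5): no bracket -> illegal
(5,7): no bracket -> illegal
(6,5): flips 2 -> legal
(7,5): no bracket -> illegal
(7,6): flips 2 -> legal
(7,7): no bracket -> illegal
B mobility = 8
-- W to move --
(3,2): no bracket -> illegal
(3,7): no bracket -> illegal
(4,2): no bracket -> illegal
(5,2): flips 1 -> legal
(5,3): flips 2 -> legal
(5,5): flips 2 -> legal
(5,7): flips 1 -> legal
(6,3): flips 2 -> legal
(6,4): flips 2 -> legal
(6,5): no bracket -> illegal
(7,6): no bracket -> illegal
(7,7): no bracket -> illegal
W mobility = 6

Answer: B=8 W=6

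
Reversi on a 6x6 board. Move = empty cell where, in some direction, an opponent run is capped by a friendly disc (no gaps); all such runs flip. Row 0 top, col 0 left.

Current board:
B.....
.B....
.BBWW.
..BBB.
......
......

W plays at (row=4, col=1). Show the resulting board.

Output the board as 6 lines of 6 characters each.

Place W at (4,1); scan 8 dirs for brackets.
Dir NW: first cell '.' (not opp) -> no flip
Dir N: first cell '.' (not opp) -> no flip
Dir NE: opp run (3,2) capped by W -> flip
Dir W: first cell '.' (not opp) -> no flip
Dir E: first cell '.' (not opp) -> no flip
Dir SW: first cell '.' (not opp) -> no flip
Dir S: first cell '.' (not opp) -> no flip
Dir SE: first cell '.' (not opp) -> no flip
All flips: (3,2)

Answer: B.....
.B....
.BBWW.
..WBB.
.W....
......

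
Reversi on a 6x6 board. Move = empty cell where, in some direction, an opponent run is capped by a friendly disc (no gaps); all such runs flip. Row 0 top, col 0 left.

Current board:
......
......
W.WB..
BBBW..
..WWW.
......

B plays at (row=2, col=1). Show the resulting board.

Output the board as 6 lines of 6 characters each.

Place B at (2,1); scan 8 dirs for brackets.
Dir NW: first cell '.' (not opp) -> no flip
Dir N: first cell '.' (not opp) -> no flip
Dir NE: first cell '.' (not opp) -> no flip
Dir W: opp run (2,0), next=edge -> no flip
Dir E: opp run (2,2) capped by B -> flip
Dir SW: first cell 'B' (not opp) -> no flip
Dir S: first cell 'B' (not opp) -> no flip
Dir SE: first cell 'B' (not opp) -> no flip
All flips: (2,2)

Answer: ......
......
WBBB..
BBBW..
..WWW.
......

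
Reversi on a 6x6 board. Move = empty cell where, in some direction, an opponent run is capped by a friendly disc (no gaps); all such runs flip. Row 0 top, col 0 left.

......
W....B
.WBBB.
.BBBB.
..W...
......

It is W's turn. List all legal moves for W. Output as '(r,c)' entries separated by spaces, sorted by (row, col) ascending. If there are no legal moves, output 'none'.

(0,4): no bracket -> illegal
(0,5): no bracket -> illegal
(1,1): no bracket -> illegal
(1,2): flips 2 -> legal
(1,3): no bracket -> illegal
(1,4): no bracket -> illegal
(2,0): flips 1 -> legal
(2,5): flips 3 -> legal
(3,0): no bracket -> illegal
(3,5): no bracket -> illegal
(4,0): no bracket -> illegal
(4,1): flips 1 -> legal
(4,3): flips 1 -> legal
(4,4): no bracket -> illegal
(4,5): no bracket -> illegal

Answer: (1,2) (2,0) (2,5) (4,1) (4,3)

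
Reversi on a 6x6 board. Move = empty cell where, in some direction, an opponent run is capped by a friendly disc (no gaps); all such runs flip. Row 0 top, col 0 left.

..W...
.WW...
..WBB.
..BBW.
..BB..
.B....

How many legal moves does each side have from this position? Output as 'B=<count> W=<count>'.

Answer: B=7 W=5

Derivation:
-- B to move --
(0,0): flips 2 -> legal
(0,1): flips 1 -> legal
(0,3): no bracket -> illegal
(1,0): no bracket -> illegal
(1,3): no bracket -> illegal
(2,0): no bracket -> illegal
(2,1): flips 1 -> legal
(2,5): flips 1 -> legal
(3,1): no bracket -> illegal
(3,5): flips 1 -> legal
(4,4): flips 1 -> legal
(4,5): flips 1 -> legal
B mobility = 7
-- W to move --
(1,3): no bracket -> illegal
(1,4): flips 1 -> legal
(1,5): no bracket -> illegal
(2,1): no bracket -> illegal
(2,5): flips 2 -> legal
(3,1): flips 2 -> legal
(3,5): no bracket -> illegal
(4,0): no bracket -> illegal
(4,1): no bracket -> illegal
(4,4): flips 1 -> legal
(5,0): no bracket -> illegal
(5,2): flips 3 -> legal
(5,3): no bracket -> illegal
(5,4): no bracket -> illegal
W mobility = 5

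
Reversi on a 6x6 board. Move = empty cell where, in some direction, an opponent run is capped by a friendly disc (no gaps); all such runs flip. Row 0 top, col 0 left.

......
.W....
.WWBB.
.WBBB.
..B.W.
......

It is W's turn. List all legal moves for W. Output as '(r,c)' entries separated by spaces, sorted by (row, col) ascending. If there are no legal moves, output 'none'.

(1,2): no bracket -> illegal
(1,3): no bracket -> illegal
(1,4): flips 2 -> legal
(1,5): no bracket -> illegal
(2,5): flips 2 -> legal
(3,5): flips 3 -> legal
(4,1): no bracket -> illegal
(4,3): flips 1 -> legal
(4,5): no bracket -> illegal
(5,1): no bracket -> illegal
(5,2): flips 2 -> legal
(5,3): flips 1 -> legal

Answer: (1,4) (2,5) (3,5) (4,3) (5,2) (5,3)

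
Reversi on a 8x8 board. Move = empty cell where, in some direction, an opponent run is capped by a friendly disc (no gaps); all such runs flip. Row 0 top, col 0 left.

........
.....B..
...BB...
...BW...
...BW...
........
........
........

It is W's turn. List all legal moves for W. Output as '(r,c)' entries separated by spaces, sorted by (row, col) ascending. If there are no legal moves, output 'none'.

(0,4): no bracket -> illegal
(0,5): no bracket -> illegal
(0,6): no bracket -> illegal
(1,2): flips 1 -> legal
(1,3): no bracket -> illegal
(1,4): flips 1 -> legal
(1,6): no bracket -> illegal
(2,2): flips 1 -> legal
(2,5): no bracket -> illegal
(2,6): no bracket -> illegal
(3,2): flips 1 -> legal
(3,5): no bracket -> illegal
(4,2): flips 1 -> legal
(5,2): flips 1 -> legal
(5,3): no bracket -> illegal
(5,4): no bracket -> illegal

Answer: (1,2) (1,4) (2,2) (3,2) (4,2) (5,2)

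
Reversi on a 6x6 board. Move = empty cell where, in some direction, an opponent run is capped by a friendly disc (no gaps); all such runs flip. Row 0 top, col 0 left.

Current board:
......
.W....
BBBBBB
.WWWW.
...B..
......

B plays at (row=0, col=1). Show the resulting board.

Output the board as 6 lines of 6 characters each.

Answer: .B....
.B....
BBBBBB
.WWWW.
...B..
......

Derivation:
Place B at (0,1); scan 8 dirs for brackets.
Dir NW: edge -> no flip
Dir N: edge -> no flip
Dir NE: edge -> no flip
Dir W: first cell '.' (not opp) -> no flip
Dir E: first cell '.' (not opp) -> no flip
Dir SW: first cell '.' (not opp) -> no flip
Dir S: opp run (1,1) capped by B -> flip
Dir SE: first cell '.' (not opp) -> no flip
All flips: (1,1)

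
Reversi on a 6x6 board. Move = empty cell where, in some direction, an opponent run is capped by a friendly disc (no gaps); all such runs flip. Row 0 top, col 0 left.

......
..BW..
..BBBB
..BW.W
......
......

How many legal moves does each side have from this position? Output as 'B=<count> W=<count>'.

Answer: B=9 W=3

Derivation:
-- B to move --
(0,2): flips 1 -> legal
(0,3): flips 1 -> legal
(0,4): flips 1 -> legal
(1,4): flips 1 -> legal
(3,4): flips 1 -> legal
(4,2): flips 1 -> legal
(4,3): flips 1 -> legal
(4,4): flips 1 -> legal
(4,5): flips 1 -> legal
B mobility = 9
-- W to move --
(0,1): no bracket -> illegal
(0,2): no bracket -> illegal
(0,3): no bracket -> illegal
(1,1): flips 2 -> legal
(1,4): no bracket -> illegal
(1,5): flips 2 -> legal
(2,1): no bracket -> illegal
(3,1): flips 2 -> legal
(3,4): no bracket -> illegal
(4,1): no bracket -> illegal
(4,2): no bracket -> illegal
(4,3): no bracket -> illegal
W mobility = 3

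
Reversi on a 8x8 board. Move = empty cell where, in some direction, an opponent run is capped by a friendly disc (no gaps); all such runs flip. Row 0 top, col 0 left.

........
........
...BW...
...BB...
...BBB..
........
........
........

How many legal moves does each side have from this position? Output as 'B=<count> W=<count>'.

Answer: B=3 W=3

Derivation:
-- B to move --
(1,3): no bracket -> illegal
(1,4): flips 1 -> legal
(1,5): flips 1 -> legal
(2,5): flips 1 -> legal
(3,5): no bracket -> illegal
B mobility = 3
-- W to move --
(1,2): no bracket -> illegal
(1,3): no bracket -> illegal
(1,4): no bracket -> illegal
(2,2): flips 1 -> legal
(2,5): no bracket -> illegal
(3,2): no bracket -> illegal
(3,5): no bracket -> illegal
(3,6): no bracket -> illegal
(4,2): flips 1 -> legal
(4,6): no bracket -> illegal
(5,2): no bracket -> illegal
(5,3): no bracket -> illegal
(5,4): flips 2 -> legal
(5,5): no bracket -> illegal
(5,6): no bracket -> illegal
W mobility = 3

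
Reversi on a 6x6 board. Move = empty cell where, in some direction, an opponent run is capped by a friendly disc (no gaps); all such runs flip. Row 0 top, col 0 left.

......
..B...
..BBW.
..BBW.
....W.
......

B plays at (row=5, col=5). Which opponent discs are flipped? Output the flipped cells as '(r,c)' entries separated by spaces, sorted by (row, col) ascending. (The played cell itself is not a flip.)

Dir NW: opp run (4,4) capped by B -> flip
Dir N: first cell '.' (not opp) -> no flip
Dir NE: edge -> no flip
Dir W: first cell '.' (not opp) -> no flip
Dir E: edge -> no flip
Dir SW: edge -> no flip
Dir S: edge -> no flip
Dir SE: edge -> no flip

Answer: (4,4)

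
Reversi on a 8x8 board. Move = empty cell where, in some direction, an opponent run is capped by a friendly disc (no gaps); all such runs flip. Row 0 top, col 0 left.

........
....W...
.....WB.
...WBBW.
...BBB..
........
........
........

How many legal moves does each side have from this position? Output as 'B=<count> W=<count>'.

Answer: B=9 W=6

Derivation:
-- B to move --
(0,3): no bracket -> illegal
(0,4): no bracket -> illegal
(0,5): no bracket -> illegal
(1,3): no bracket -> illegal
(1,5): flips 1 -> legal
(1,6): flips 1 -> legal
(2,2): flips 1 -> legal
(2,3): flips 1 -> legal
(2,4): flips 1 -> legal
(2,7): flips 1 -> legal
(3,2): flips 1 -> legal
(3,7): flips 1 -> legal
(4,2): no bracket -> illegal
(4,6): flips 1 -> legal
(4,7): no bracket -> illegal
B mobility = 9
-- W to move --
(1,5): no bracket -> illegal
(1,6): flips 1 -> legal
(1,7): no bracket -> illegal
(2,3): no bracket -> illegal
(2,4): no bracket -> illegal
(2,7): flips 1 -> legal
(3,2): no bracket -> illegal
(3,7): no bracket -> illegal
(4,2): no bracket -> illegal
(4,6): no bracket -> illegal
(5,2): flips 2 -> legal
(5,3): flips 1 -> legal
(5,4): flips 1 -> legal
(5,5): flips 3 -> legal
(5,6): no bracket -> illegal
W mobility = 6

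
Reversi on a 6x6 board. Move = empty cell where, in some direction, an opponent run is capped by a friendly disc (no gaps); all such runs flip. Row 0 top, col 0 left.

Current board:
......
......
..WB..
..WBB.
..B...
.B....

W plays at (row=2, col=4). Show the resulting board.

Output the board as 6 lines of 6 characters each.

Answer: ......
......
..WWW.
..WBB.
..B...
.B....

Derivation:
Place W at (2,4); scan 8 dirs for brackets.
Dir NW: first cell '.' (not opp) -> no flip
Dir N: first cell '.' (not opp) -> no flip
Dir NE: first cell '.' (not opp) -> no flip
Dir W: opp run (2,3) capped by W -> flip
Dir E: first cell '.' (not opp) -> no flip
Dir SW: opp run (3,3) (4,2) (5,1), next=edge -> no flip
Dir S: opp run (3,4), next='.' -> no flip
Dir SE: first cell '.' (not opp) -> no flip
All flips: (2,3)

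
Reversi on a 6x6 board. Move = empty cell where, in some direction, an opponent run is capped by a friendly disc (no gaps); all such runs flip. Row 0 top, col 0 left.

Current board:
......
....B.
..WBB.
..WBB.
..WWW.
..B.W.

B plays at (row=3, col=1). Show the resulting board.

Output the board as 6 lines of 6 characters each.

Answer: ......
....B.
..WBB.
.BBBB.
..WWW.
..B.W.

Derivation:
Place B at (3,1); scan 8 dirs for brackets.
Dir NW: first cell '.' (not opp) -> no flip
Dir N: first cell '.' (not opp) -> no flip
Dir NE: opp run (2,2), next='.' -> no flip
Dir W: first cell '.' (not opp) -> no flip
Dir E: opp run (3,2) capped by B -> flip
Dir SW: first cell '.' (not opp) -> no flip
Dir S: first cell '.' (not opp) -> no flip
Dir SE: opp run (4,2), next='.' -> no flip
All flips: (3,2)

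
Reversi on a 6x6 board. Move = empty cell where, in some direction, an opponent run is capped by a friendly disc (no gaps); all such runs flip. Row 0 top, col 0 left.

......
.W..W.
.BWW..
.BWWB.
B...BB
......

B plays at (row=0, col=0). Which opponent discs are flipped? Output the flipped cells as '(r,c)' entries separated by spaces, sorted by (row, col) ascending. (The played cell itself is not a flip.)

Dir NW: edge -> no flip
Dir N: edge -> no flip
Dir NE: edge -> no flip
Dir W: edge -> no flip
Dir E: first cell '.' (not opp) -> no flip
Dir SW: edge -> no flip
Dir S: first cell '.' (not opp) -> no flip
Dir SE: opp run (1,1) (2,2) (3,3) capped by B -> flip

Answer: (1,1) (2,2) (3,3)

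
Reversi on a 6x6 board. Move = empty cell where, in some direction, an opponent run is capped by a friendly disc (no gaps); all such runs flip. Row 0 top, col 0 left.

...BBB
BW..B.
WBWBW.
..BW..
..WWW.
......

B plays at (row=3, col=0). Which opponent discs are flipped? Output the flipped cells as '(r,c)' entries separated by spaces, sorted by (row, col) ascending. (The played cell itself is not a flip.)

Answer: (2,0)

Derivation:
Dir NW: edge -> no flip
Dir N: opp run (2,0) capped by B -> flip
Dir NE: first cell 'B' (not opp) -> no flip
Dir W: edge -> no flip
Dir E: first cell '.' (not opp) -> no flip
Dir SW: edge -> no flip
Dir S: first cell '.' (not opp) -> no flip
Dir SE: first cell '.' (not opp) -> no flip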